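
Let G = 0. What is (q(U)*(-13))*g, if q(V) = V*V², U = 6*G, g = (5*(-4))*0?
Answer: 0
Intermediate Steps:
g = 0 (g = -20*0 = 0)
U = 0 (U = 6*0 = 0)
q(V) = V³
(q(U)*(-13))*g = (0³*(-13))*0 = (0*(-13))*0 = 0*0 = 0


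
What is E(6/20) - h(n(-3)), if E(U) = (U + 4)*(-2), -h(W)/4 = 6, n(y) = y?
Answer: 77/5 ≈ 15.400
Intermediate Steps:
h(W) = -24 (h(W) = -4*6 = -24)
E(U) = -8 - 2*U (E(U) = (4 + U)*(-2) = -8 - 2*U)
E(6/20) - h(n(-3)) = (-8 - 12/20) - 1*(-24) = (-8 - 12/20) + 24 = (-8 - 2*3/10) + 24 = (-8 - ⅗) + 24 = -43/5 + 24 = 77/5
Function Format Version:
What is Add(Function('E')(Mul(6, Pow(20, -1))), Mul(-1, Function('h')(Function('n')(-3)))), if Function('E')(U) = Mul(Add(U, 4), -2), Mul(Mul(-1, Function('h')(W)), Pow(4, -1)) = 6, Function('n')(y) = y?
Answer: Rational(77, 5) ≈ 15.400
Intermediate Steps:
Function('h')(W) = -24 (Function('h')(W) = Mul(-4, 6) = -24)
Function('E')(U) = Add(-8, Mul(-2, U)) (Function('E')(U) = Mul(Add(4, U), -2) = Add(-8, Mul(-2, U)))
Add(Function('E')(Mul(6, Pow(20, -1))), Mul(-1, Function('h')(Function('n')(-3)))) = Add(Add(-8, Mul(-2, Mul(6, Pow(20, -1)))), Mul(-1, -24)) = Add(Add(-8, Mul(-2, Mul(6, Rational(1, 20)))), 24) = Add(Add(-8, Mul(-2, Rational(3, 10))), 24) = Add(Add(-8, Rational(-3, 5)), 24) = Add(Rational(-43, 5), 24) = Rational(77, 5)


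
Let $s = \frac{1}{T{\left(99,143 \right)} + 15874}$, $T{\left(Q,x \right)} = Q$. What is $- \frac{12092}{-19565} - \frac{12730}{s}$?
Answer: $- \frac{3978274501758}{19565} \approx -2.0334 \cdot 10^{8}$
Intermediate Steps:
$s = \frac{1}{15973}$ ($s = \frac{1}{99 + 15874} = \frac{1}{15973} \approx 6.2606 \cdot 10^{-5}$)
$- \frac{12092}{-19565} - \frac{12730}{s} = - \frac{12092}{-19565} - 12730 \frac{1}{\frac{1}{15973}} = \left(-12092\right) \left(- \frac{1}{19565}\right) - 203336290 = \frac{12092}{19565} - 203336290 = - \frac{3978274501758}{19565}$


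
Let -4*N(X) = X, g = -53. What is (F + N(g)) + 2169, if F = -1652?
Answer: 2121/4 ≈ 530.25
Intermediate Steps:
N(X) = -X/4
(F + N(g)) + 2169 = (-1652 - ¼*(-53)) + 2169 = (-1652 + 53/4) + 2169 = -6555/4 + 2169 = 2121/4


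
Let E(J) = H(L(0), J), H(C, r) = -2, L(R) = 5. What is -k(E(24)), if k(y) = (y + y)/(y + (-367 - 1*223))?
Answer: -1/148 ≈ -0.0067568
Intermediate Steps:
E(J) = -2
k(y) = 2*y/(-590 + y) (k(y) = (2*y)/(y + (-367 - 223)) = (2*y)/(y - 590) = (2*y)/(-590 + y) = 2*y/(-590 + y))
-k(E(24)) = -2*(-2)/(-590 - 2) = -2*(-2)/(-592) = -2*(-2)*(-1)/592 = -1*1/148 = -1/148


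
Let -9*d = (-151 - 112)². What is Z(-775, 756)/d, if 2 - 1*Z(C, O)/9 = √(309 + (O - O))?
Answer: -162/69169 + 81*√309/69169 ≈ 0.018243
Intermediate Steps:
d = -69169/9 (d = -(-151 - 112)²/9 = -⅑*(-263)² = -⅑*69169 = -69169/9 ≈ -7685.4)
Z(C, O) = 18 - 9*√309 (Z(C, O) = 18 - 9*√(309 + (O - O)) = 18 - 9*√(309 + 0) = 18 - 9*√309)
Z(-775, 756)/d = (18 - 9*√309)/(-69169/9) = (18 - 9*√309)*(-9/69169) = -162/69169 + 81*√309/69169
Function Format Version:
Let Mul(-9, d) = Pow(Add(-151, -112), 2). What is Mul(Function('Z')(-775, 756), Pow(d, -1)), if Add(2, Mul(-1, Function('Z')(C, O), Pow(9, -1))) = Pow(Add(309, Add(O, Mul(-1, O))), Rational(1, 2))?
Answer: Add(Rational(-162, 69169), Mul(Rational(81, 69169), Pow(309, Rational(1, 2)))) ≈ 0.018243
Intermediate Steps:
d = Rational(-69169, 9) (d = Mul(Rational(-1, 9), Pow(Add(-151, -112), 2)) = Mul(Rational(-1, 9), Pow(-263, 2)) = Mul(Rational(-1, 9), 69169) = Rational(-69169, 9) ≈ -7685.4)
Function('Z')(C, O) = Add(18, Mul(-9, Pow(309, Rational(1, 2)))) (Function('Z')(C, O) = Add(18, Mul(-9, Pow(Add(309, Add(O, Mul(-1, O))), Rational(1, 2)))) = Add(18, Mul(-9, Pow(Add(309, 0), Rational(1, 2)))) = Add(18, Mul(-9, Pow(309, Rational(1, 2)))))
Mul(Function('Z')(-775, 756), Pow(d, -1)) = Mul(Add(18, Mul(-9, Pow(309, Rational(1, 2)))), Pow(Rational(-69169, 9), -1)) = Mul(Add(18, Mul(-9, Pow(309, Rational(1, 2)))), Rational(-9, 69169)) = Add(Rational(-162, 69169), Mul(Rational(81, 69169), Pow(309, Rational(1, 2))))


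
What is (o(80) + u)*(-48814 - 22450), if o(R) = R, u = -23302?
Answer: 1654892608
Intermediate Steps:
(o(80) + u)*(-48814 - 22450) = (80 - 23302)*(-48814 - 22450) = -23222*(-71264) = 1654892608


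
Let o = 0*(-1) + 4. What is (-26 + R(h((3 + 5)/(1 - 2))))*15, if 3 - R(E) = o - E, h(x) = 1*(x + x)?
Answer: -645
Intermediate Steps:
o = 4 (o = 0 + 4 = 4)
h(x) = 2*x (h(x) = 1*(2*x) = 2*x)
R(E) = -1 + E (R(E) = 3 - (4 - E) = 3 + (-4 + E) = -1 + E)
(-26 + R(h((3 + 5)/(1 - 2))))*15 = (-26 + (-1 + 2*((3 + 5)/(1 - 2))))*15 = (-26 + (-1 + 2*(8/(-1))))*15 = (-26 + (-1 + 2*(8*(-1))))*15 = (-26 + (-1 + 2*(-8)))*15 = (-26 + (-1 - 16))*15 = (-26 - 17)*15 = -43*15 = -645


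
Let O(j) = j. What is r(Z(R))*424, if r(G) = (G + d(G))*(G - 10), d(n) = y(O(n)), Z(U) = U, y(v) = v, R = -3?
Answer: 33072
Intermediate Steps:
d(n) = n
r(G) = 2*G*(-10 + G) (r(G) = (G + G)*(G - 10) = (2*G)*(-10 + G) = 2*G*(-10 + G))
r(Z(R))*424 = (2*(-3)*(-10 - 3))*424 = (2*(-3)*(-13))*424 = 78*424 = 33072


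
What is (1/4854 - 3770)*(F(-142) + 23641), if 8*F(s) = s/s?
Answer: -1153660358897/12944 ≈ -8.9127e+7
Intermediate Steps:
F(s) = ⅛ (F(s) = (s/s)/8 = (⅛)*1 = ⅛)
(1/4854 - 3770)*(F(-142) + 23641) = (1/4854 - 3770)*(⅛ + 23641) = (1/4854 - 3770)*(189129/8) = -18299579/4854*189129/8 = -1153660358897/12944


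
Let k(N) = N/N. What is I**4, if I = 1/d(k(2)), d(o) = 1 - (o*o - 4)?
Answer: 1/256 ≈ 0.0039063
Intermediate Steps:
k(N) = 1
d(o) = 5 - o**2 (d(o) = 1 - (o**2 - 4) = 1 - (-4 + o**2) = 1 + (4 - o**2) = 5 - o**2)
I = 1/4 (I = 1/(5 - 1*1**2) = 1/(5 - 1*1) = 1/(5 - 1) = 1/4 ≈ 0.25000)
I**4 = (1/4)**4 = 1/256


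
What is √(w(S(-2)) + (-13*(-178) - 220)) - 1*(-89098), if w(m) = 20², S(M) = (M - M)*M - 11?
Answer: 89098 + √2494 ≈ 89148.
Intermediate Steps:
S(M) = -11 (S(M) = 0*M - 11 = 0 - 11 = -11)
w(m) = 400
√(w(S(-2)) + (-13*(-178) - 220)) - 1*(-89098) = √(400 + (-13*(-178) - 220)) - 1*(-89098) = √(400 + (2314 - 220)) + 89098 = √(400 + 2094) + 89098 = √2494 + 89098 = 89098 + √2494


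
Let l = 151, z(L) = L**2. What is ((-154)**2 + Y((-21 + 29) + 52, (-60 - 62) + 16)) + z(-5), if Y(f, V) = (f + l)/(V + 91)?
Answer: 355904/15 ≈ 23727.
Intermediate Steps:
Y(f, V) = (151 + f)/(91 + V) (Y(f, V) = (f + 151)/(V + 91) = (151 + f)/(91 + V))
((-154)**2 + Y((-21 + 29) + 52, (-60 - 62) + 16)) + z(-5) = ((-154)**2 + (151 + ((-21 + 29) + 52))/(91 + ((-60 - 62) + 16))) + (-5)**2 = (23716 + (151 + (8 + 52))/(91 + (-122 + 16))) + 25 = (23716 + (151 + 60)/(91 - 106)) + 25 = (23716 + 211/(-15)) + 25 = (23716 - 1/15*211) + 25 = (23716 - 211/15) + 25 = 355529/15 + 25 = 355904/15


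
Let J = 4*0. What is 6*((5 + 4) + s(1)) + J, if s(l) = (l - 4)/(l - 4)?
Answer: 60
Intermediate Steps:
J = 0
s(l) = 1 (s(l) = (-4 + l)/(-4 + l) = 1)
6*((5 + 4) + s(1)) + J = 6*((5 + 4) + 1) + 0 = 6*(9 + 1) + 0 = 6*10 + 0 = 60 + 0 = 60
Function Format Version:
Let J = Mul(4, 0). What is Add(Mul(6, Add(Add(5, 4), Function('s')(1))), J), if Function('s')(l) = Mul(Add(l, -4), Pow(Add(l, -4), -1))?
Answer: 60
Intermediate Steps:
J = 0
Function('s')(l) = 1 (Function('s')(l) = Mul(Add(-4, l), Pow(Add(-4, l), -1)) = 1)
Add(Mul(6, Add(Add(5, 4), Function('s')(1))), J) = Add(Mul(6, Add(Add(5, 4), 1)), 0) = Add(Mul(6, Add(9, 1)), 0) = Add(Mul(6, 10), 0) = Add(60, 0) = 60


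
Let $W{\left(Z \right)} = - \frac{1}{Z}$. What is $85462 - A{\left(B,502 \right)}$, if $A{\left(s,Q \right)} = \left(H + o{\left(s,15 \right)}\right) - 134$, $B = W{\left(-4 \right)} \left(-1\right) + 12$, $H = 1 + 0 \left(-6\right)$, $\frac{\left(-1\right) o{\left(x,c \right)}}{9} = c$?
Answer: $85730$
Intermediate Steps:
$o{\left(x,c \right)} = - 9 c$
$H = 1$ ($H = 1 + 0 = 1$)
$B = \frac{47}{4}$ ($B = - \frac{1}{-4} \left(-1\right) + 12 = \left(-1\right) \left(- \frac{1}{4}\right) \left(-1\right) + 12 = \frac{1}{4} \left(-1\right) + 12 = - \frac{1}{4} + 12 = \frac{47}{4} \approx 11.75$)
$A{\left(s,Q \right)} = -268$ ($A{\left(s,Q \right)} = \left(1 - 135\right) - 134 = -134 - 134 = -268$)
$85462 - A{\left(B,502 \right)} = 85462 - -268 = 85462 + 268 = 85730$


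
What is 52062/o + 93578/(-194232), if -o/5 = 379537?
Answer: -93846836657/184295576460 ≈ -0.50922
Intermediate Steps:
o = -1897685 (o = -5*379537 = -1897685)
52062/o + 93578/(-194232) = 52062/(-1897685) + 93578/(-194232) = 52062*(-1/1897685) + 93578*(-1/194232) = -52062/1897685 - 46789/97116 = -93846836657/184295576460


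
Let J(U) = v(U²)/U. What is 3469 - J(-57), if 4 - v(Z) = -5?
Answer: 65914/19 ≈ 3469.2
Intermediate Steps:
v(Z) = 9 (v(Z) = 4 - 1*(-5) = 4 + 5 = 9)
J(U) = 9/U
3469 - J(-57) = 3469 - 9/(-57) = 3469 - 9*(-1)/57 = 3469 - 1*(-3/19) = 3469 + 3/19 = 65914/19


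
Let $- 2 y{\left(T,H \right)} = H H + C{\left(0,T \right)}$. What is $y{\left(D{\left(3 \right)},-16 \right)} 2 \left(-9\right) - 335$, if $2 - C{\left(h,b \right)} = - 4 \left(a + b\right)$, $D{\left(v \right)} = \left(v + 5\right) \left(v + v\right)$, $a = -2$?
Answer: $3643$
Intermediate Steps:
$D{\left(v \right)} = 2 v \left(5 + v\right)$ ($D{\left(v \right)} = \left(5 + v\right) 2 v = 2 v \left(5 + v\right)$)
$C{\left(h,b \right)} = -6 + 4 b$ ($C{\left(h,b \right)} = 2 - - 4 \left(-2 + b\right) = 2 - \left(8 - 4 b\right) = 2 + \left(-8 + 4 b\right) = -6 + 4 b$)
$y{\left(T,H \right)} = 3 - 2 T - \frac{H^{2}}{2}$ ($y{\left(T,H \right)} = - \frac{H H + \left(-6 + 4 T\right)}{2} = - \frac{H^{2} + \left(-6 + 4 T\right)}{2} = - \frac{-6 + H^{2} + 4 T}{2} = 3 - 2 T - \frac{H^{2}}{2}$)
$y{\left(D{\left(3 \right)},-16 \right)} 2 \left(-9\right) - 335 = \left(3 - 2 \cdot 2 \cdot 3 \left(5 + 3\right) - \frac{\left(-16\right)^{2}}{2}\right) 2 \left(-9\right) - 335 = \left(3 - 2 \cdot 2 \cdot 3 \cdot 8 - 128\right) \left(-18\right) - 335 = \left(3 - 96 - 128\right) \left(-18\right) - 335 = \left(-221\right) \left(-18\right) - 335 = 3978 - 335 = 3643$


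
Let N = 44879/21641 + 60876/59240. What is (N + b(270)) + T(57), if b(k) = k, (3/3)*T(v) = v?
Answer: 105798562039/320503210 ≈ 330.10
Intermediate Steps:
T(v) = v
N = 994012369/320503210 (N = 44879*(1/21641) + 60876*(1/59240) = 44879/21641 + 15219/14810 = 994012369/320503210 ≈ 3.1014)
(N + b(270)) + T(57) = (994012369/320503210 + 270) + 57 = 87529879069/320503210 + 57 = 105798562039/320503210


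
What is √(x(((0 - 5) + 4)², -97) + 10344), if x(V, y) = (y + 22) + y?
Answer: 2*√2543 ≈ 100.86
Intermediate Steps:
x(V, y) = 22 + 2*y (x(V, y) = (22 + y) + y = 22 + 2*y)
√(x(((0 - 5) + 4)², -97) + 10344) = √((22 + 2*(-97)) + 10344) = √((22 - 194) + 10344) = √(-172 + 10344) = √10172 = 2*√2543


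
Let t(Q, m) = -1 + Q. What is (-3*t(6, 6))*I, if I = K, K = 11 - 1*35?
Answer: 360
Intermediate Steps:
K = -24 (K = 11 - 35 = -24)
I = -24
(-3*t(6, 6))*I = -3*(-1 + 6)*(-24) = -3*5*(-24) = -15*(-24) = 360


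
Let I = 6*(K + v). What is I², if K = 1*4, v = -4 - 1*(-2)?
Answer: 144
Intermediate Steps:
v = -2 (v = -4 + 2 = -2)
K = 4
I = 12 (I = 6*(4 - 2) = 6*2 = 12)
I² = 12² = 144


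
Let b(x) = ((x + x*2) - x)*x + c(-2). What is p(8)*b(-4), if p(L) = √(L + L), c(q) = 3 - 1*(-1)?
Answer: 144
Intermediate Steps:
c(q) = 4 (c(q) = 3 + 1 = 4)
p(L) = √2*√L (p(L) = √(2*L) = √2*√L)
b(x) = 4 + 2*x² (b(x) = ((x + x*2) - x)*x + 4 = ((x + 2*x) - x)*x + 4 = (3*x - x)*x + 4 = (2*x)*x + 4 = 2*x² + 4 = 4 + 2*x²)
p(8)*b(-4) = (√2*√8)*(4 + 2*(-4)²) = (√2*(2*√2))*(4 + 2*16) = 4*(4 + 32) = 4*36 = 144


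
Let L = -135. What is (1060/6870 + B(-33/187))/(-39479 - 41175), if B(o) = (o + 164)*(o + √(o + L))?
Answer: 5709251/16013287122 - 2785*I*√39066/23309006 ≈ 0.00035653 - 0.023616*I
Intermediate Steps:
B(o) = (164 + o)*(o + √(-135 + o)) (B(o) = (o + 164)*(o + √(o - 135)) = (164 + o)*(o + √(-135 + o)))
(1060/6870 + B(-33/187))/(-39479 - 41175) = (1060/6870 + ((-33/187)² + 164*(-33/187) + 164*√(-135 - 33/187) + (-33/187)*√(-135 - 33/187)))/(-39479 - 41175) = (1060*(1/6870) + ((-33*1/187)² + 164*(-33*1/187) + 164*√(-135 - 33*1/187) + (-33*1/187)*√(-135 - 33*1/187)))/(-80654) = (106/687 + ((-3/17)² + 164*(-3/17) + 164*√(-135 - 3/17) - 3*√(-135 - 3/17)/17))*(-1/80654) = (106/687 + (9/289 - 492/17 + 164*√(-2298/17) - 3*I*√39066/289))*(-1/80654) = (106/687 + (9/289 - 492/17 + 164*(I*√39066/17) - 3*I*√39066/289))*(-1/80654) = (106/687 + (9/289 - 492/17 + 164*I*√39066/17 - 3*I*√39066/289))*(-1/80654) = (106/687 + (-8355/289 + 2785*I*√39066/289))*(-1/80654) = (-5709251/198543 + 2785*I*√39066/289)*(-1/80654) = 5709251/16013287122 - 2785*I*√39066/23309006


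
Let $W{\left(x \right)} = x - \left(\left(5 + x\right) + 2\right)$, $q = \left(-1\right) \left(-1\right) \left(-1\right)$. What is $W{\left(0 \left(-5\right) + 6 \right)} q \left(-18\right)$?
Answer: $-126$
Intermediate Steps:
$q = -1$ ($q = 1 \left(-1\right) = -1$)
$W{\left(x \right)} = -7$ ($W{\left(x \right)} = x - \left(7 + x\right) = -7$)
$W{\left(0 \left(-5\right) + 6 \right)} q \left(-18\right) = \left(-7\right) \left(-1\right) \left(-18\right) = 7 \left(-18\right) = -126$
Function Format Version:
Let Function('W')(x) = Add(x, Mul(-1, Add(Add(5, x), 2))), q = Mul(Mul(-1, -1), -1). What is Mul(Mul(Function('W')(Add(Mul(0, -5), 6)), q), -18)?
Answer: -126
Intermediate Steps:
q = -1 (q = Mul(1, -1) = -1)
Function('W')(x) = -7 (Function('W')(x) = Add(x, Mul(-1, Add(7, x))) = Add(x, Add(-7, Mul(-1, x))) = -7)
Mul(Mul(Function('W')(Add(Mul(0, -5), 6)), q), -18) = Mul(Mul(-7, -1), -18) = Mul(7, -18) = -126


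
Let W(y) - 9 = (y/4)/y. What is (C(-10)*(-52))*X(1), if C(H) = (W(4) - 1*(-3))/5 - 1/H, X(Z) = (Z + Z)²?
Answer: -2652/5 ≈ -530.40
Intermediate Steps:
W(y) = 37/4 (W(y) = 9 + (y/4)/y = 9 + ¼ = 37/4)
X(Z) = 4*Z² (X(Z) = (2*Z)² = 4*Z²)
C(H) = 49/20 - 1/H (C(H) = (37/4 - 1*(-3))/5 - 1/H = (37/4 + 3)*(⅕) - 1/H = (49/4)*(⅕) - 1/H = 49/20 - 1/H)
(C(-10)*(-52))*X(1) = ((49/20 - 1/(-10))*(-52))*(4*1²) = ((49/20 - 1*(-⅒))*(-52))*(4*1) = ((49/20 + ⅒)*(-52))*4 = ((51/20)*(-52))*4 = -663/5*4 = -2652/5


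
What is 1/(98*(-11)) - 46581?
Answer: -50214319/1078 ≈ -46581.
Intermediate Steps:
1/(98*(-11)) - 46581 = 1/(-1078) - 46581 = -1/1078 - 46581 = -50214319/1078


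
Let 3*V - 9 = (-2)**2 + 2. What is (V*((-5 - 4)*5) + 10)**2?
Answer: 46225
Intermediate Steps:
V = 5 (V = 3 + ((-2)**2 + 2)/3 = 3 + (4 + 2)/3 = 3 + (1/3)*6 = 3 + 2 = 5)
(V*((-5 - 4)*5) + 10)**2 = (5*((-5 - 4)*5) + 10)**2 = (5*(-9*5) + 10)**2 = (5*(-45) + 10)**2 = (-225 + 10)**2 = (-215)**2 = 46225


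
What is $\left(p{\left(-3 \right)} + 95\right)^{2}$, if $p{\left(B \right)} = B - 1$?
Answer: $8281$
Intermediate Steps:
$p{\left(B \right)} = -1 + B$ ($p{\left(B \right)} = B - 1 = -1 + B$)
$\left(p{\left(-3 \right)} + 95\right)^{2} = \left(\left(-1 - 3\right) + 95\right)^{2} = \left(-4 + 95\right)^{2} = 91^{2} = 8281$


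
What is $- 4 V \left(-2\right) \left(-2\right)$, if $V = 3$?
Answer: $-48$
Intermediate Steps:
$- 4 V \left(-2\right) \left(-2\right) = \left(-4\right) 3 \left(-2\right) \left(-2\right) = \left(-12\right) \left(-2\right) \left(-2\right) = 24 \left(-2\right) = -48$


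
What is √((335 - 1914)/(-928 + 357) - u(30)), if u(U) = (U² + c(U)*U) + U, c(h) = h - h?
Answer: I*√302316521/571 ≈ 30.451*I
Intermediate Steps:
c(h) = 0
u(U) = U + U² (u(U) = (U² + 0*U) + U = (U² + 0) + U = U² + U = U + U²)
√((335 - 1914)/(-928 + 357) - u(30)) = √((335 - 1914)/(-928 + 357) - 30*(1 + 30)) = √(-1579/(-571) - 30*31) = √(-1579*(-1/571) - 1*930) = √(1579/571 - 930) = √(-529451/571) = I*√302316521/571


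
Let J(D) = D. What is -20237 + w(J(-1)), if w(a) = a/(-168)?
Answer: -3399815/168 ≈ -20237.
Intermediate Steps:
w(a) = -a/168 (w(a) = a*(-1/168) = -a/168)
-20237 + w(J(-1)) = -20237 - 1/168*(-1) = -20237 + 1/168 = -3399815/168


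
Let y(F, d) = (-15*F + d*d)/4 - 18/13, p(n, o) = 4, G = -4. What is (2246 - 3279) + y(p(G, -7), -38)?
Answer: -8949/13 ≈ -688.38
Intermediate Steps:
y(F, d) = -18/13 - 15*F/4 + d²/4 (y(F, d) = (-15*F + d²)*(¼) - 18*1/13 = (d² - 15*F)*(¼) - 18/13 = (-15*F/4 + d²/4) - 18/13 = -18/13 - 15*F/4 + d²/4)
(2246 - 3279) + y(p(G, -7), -38) = (2246 - 3279) + (-18/13 - 15/4*4 + (¼)*(-38)²) = -1033 + (-18/13 - 15 + (¼)*1444) = -1033 + (-18/13 - 15 + 361) = -1033 + 4480/13 = -8949/13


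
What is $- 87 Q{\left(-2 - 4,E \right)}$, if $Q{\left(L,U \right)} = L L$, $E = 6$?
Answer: $-3132$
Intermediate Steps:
$Q{\left(L,U \right)} = L^{2}$
$- 87 Q{\left(-2 - 4,E \right)} = - 87 \left(-2 - 4\right)^{2} = - 87 \left(-6\right)^{2} = \left(-87\right) 36 = -3132$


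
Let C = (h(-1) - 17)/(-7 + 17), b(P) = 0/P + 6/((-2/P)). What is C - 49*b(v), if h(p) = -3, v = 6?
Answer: 880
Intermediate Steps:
b(P) = -3*P (b(P) = 0 + 6*(-P/2) = 0 - 3*P = -3*P)
C = -2 (C = (-3 - 17)/(-7 + 17) = -20/10 = -20*⅒ = -2)
C - 49*b(v) = -2 - (-147)*6 = -2 - 49*(-18) = -2 + 882 = 880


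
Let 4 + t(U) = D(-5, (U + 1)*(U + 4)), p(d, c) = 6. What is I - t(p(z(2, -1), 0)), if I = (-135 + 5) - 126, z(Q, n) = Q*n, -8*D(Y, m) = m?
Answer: -973/4 ≈ -243.25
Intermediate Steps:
D(Y, m) = -m/8
t(U) = -4 - (1 + U)*(4 + U)/8 (t(U) = -4 - (U + 1)*(U + 4)/8 = -4 - (1 + U)*(4 + U)/8)
I = -256 (I = -130 - 126 = -256)
I - t(p(z(2, -1), 0)) = -256 - (-9/2 - 5/8*6 - 1/8*6**2) = -256 - (-9/2 - 15/4 - 1/8*36) = -256 - (-9/2 - 15/4 - 9/2) = -256 - 1*(-51/4) = -256 + 51/4 = -973/4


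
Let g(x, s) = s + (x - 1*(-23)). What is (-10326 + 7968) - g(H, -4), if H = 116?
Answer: -2493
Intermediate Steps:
g(x, s) = 23 + s + x (g(x, s) = s + (x + 23) = s + (23 + x) = 23 + s + x)
(-10326 + 7968) - g(H, -4) = (-10326 + 7968) - (23 - 4 + 116) = -2358 - 1*135 = -2358 - 135 = -2493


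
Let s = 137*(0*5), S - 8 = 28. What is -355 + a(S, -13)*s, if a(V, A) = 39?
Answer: -355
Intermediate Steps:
S = 36 (S = 8 + 28 = 36)
s = 0 (s = 137*0 = 0)
-355 + a(S, -13)*s = -355 + 39*0 = -355 + 0 = -355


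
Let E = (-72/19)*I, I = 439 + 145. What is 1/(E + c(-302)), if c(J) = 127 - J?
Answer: -19/33897 ≈ -0.00056052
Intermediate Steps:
I = 584
E = -42048/19 (E = -72/19*584 = -42048/19 ≈ -2213.1)
1/(E + c(-302)) = 1/(-42048/19 + (127 - 1*(-302))) = 1/(-42048/19 + (127 + 302)) = 1/(-42048/19 + 429) = 1/(-33897/19) = -19/33897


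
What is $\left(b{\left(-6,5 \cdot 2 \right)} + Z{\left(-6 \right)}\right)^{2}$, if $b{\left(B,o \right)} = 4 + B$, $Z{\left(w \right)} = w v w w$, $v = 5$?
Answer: $1170724$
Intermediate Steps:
$Z{\left(w \right)} = 5 w^{3}$ ($Z{\left(w \right)} = w 5 w w = 5 w^{2} w = 5 w^{3}$)
$\left(b{\left(-6,5 \cdot 2 \right)} + Z{\left(-6 \right)}\right)^{2} = \left(\left(4 - 6\right) + 5 \left(-6\right)^{3}\right)^{2} = \left(-2 + 5 \left(-216\right)\right)^{2} = \left(-2 - 1080\right)^{2} = \left(-1082\right)^{2} = 1170724$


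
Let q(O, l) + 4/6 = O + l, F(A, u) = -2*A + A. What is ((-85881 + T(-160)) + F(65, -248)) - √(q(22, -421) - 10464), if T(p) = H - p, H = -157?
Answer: -85943 - I*√97773/3 ≈ -85943.0 - 104.23*I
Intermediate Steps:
F(A, u) = -A
q(O, l) = -⅔ + O + l (q(O, l) = -⅔ + (O + l) = -⅔ + O + l)
T(p) = -157 - p
((-85881 + T(-160)) + F(65, -248)) - √(q(22, -421) - 10464) = ((-85881 + (-157 - 1*(-160))) - 1*65) - √((-⅔ + 22 - 421) - 10464) = ((-85881 + (-157 + 160)) - 65) - √(-1199/3 - 10464) = ((-85881 + 3) - 65) - √(-32591/3) = (-85878 - 65) - I*√97773/3 = -85943 - I*√97773/3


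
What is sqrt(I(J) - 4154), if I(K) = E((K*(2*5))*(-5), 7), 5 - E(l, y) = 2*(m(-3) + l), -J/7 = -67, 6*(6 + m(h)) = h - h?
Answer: sqrt(42763) ≈ 206.79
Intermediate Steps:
m(h) = -6 (m(h) = -6 + (h - h)/6 = -6 + (1/6)*0 = -6 + 0 = -6)
J = 469 (J = -7*(-67) = 469)
E(l, y) = 17 - 2*l (E(l, y) = 5 - 2*(-6 + l) = 5 - (-12 + 2*l) = 5 + (12 - 2*l) = 17 - 2*l)
I(K) = 17 + 100*K (I(K) = 17 - 2*K*(2*5)*(-5) = 17 - 2*K*10*(-5) = 17 - 2*10*K*(-5) = 17 - (-100)*K = 17 + 100*K)
sqrt(I(J) - 4154) = sqrt((17 + 100*469) - 4154) = sqrt((17 + 46900) - 4154) = sqrt(46917 - 4154) = sqrt(42763)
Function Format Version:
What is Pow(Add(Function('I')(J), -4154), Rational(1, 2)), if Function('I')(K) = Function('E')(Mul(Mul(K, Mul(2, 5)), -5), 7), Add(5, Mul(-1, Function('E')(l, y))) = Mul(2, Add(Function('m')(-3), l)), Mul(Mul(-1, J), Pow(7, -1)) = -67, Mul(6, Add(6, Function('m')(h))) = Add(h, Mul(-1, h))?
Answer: Pow(42763, Rational(1, 2)) ≈ 206.79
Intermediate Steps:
Function('m')(h) = -6 (Function('m')(h) = Add(-6, Mul(Rational(1, 6), Add(h, Mul(-1, h)))) = Add(-6, Mul(Rational(1, 6), 0)) = Add(-6, 0) = -6)
J = 469 (J = Mul(-7, -67) = 469)
Function('E')(l, y) = Add(17, Mul(-2, l)) (Function('E')(l, y) = Add(5, Mul(-1, Mul(2, Add(-6, l)))) = Add(5, Mul(-1, Add(-12, Mul(2, l)))) = Add(5, Add(12, Mul(-2, l))) = Add(17, Mul(-2, l)))
Function('I')(K) = Add(17, Mul(100, K)) (Function('I')(K) = Add(17, Mul(-2, Mul(Mul(K, Mul(2, 5)), -5))) = Add(17, Mul(-2, Mul(Mul(K, 10), -5))) = Add(17, Mul(-2, Mul(Mul(10, K), -5))) = Add(17, Mul(-2, Mul(-50, K))) = Add(17, Mul(100, K)))
Pow(Add(Function('I')(J), -4154), Rational(1, 2)) = Pow(Add(Add(17, Mul(100, 469)), -4154), Rational(1, 2)) = Pow(Add(Add(17, 46900), -4154), Rational(1, 2)) = Pow(Add(46917, -4154), Rational(1, 2)) = Pow(42763, Rational(1, 2))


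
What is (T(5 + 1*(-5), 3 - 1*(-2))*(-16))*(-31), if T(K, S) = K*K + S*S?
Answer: 12400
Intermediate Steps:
T(K, S) = K**2 + S**2
(T(5 + 1*(-5), 3 - 1*(-2))*(-16))*(-31) = (((5 + 1*(-5))**2 + (3 - 1*(-2))**2)*(-16))*(-31) = (((5 - 5)**2 + (3 + 2)**2)*(-16))*(-31) = ((0**2 + 5**2)*(-16))*(-31) = ((0 + 25)*(-16))*(-31) = (25*(-16))*(-31) = -400*(-31) = 12400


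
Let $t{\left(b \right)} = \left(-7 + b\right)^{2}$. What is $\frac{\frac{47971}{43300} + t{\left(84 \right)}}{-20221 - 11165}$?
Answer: $- \frac{256773671}{1359013800} \approx -0.18894$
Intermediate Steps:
$\frac{\frac{47971}{43300} + t{\left(84 \right)}}{-20221 - 11165} = \frac{\frac{47971}{43300} + \left(-7 + 84\right)^{2}}{-20221 - 11165} = \frac{47971 \cdot \frac{1}{43300} + 77^{2}}{-31386} = \left(\frac{47971}{43300} + 5929\right) \left(- \frac{1}{31386}\right) = \frac{256773671}{43300} \left(- \frac{1}{31386}\right) = - \frac{256773671}{1359013800}$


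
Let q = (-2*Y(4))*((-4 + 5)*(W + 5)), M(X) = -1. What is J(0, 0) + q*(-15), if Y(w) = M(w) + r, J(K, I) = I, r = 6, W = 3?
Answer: 1200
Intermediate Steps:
Y(w) = 5 (Y(w) = -1 + 6 = 5)
q = -80 (q = (-2*5)*((-4 + 5)*(3 + 5)) = -10*8 = -80)
J(0, 0) + q*(-15) = 0 - 80*(-15) = 0 + 1200 = 1200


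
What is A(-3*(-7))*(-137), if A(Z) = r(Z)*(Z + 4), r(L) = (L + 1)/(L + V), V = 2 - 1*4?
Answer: -75350/19 ≈ -3965.8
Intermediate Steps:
V = -2 (V = 2 - 4 = -2)
r(L) = (1 + L)/(-2 + L) (r(L) = (L + 1)/(L - 2) = (1 + L)/(-2 + L))
A(Z) = (1 + Z)*(4 + Z)/(-2 + Z) (A(Z) = ((1 + Z)/(-2 + Z))*(Z + 4) = ((1 + Z)/(-2 + Z))*(4 + Z) = (1 + Z)*(4 + Z)/(-2 + Z))
A(-3*(-7))*(-137) = ((1 - 3*(-7))*(4 - 3*(-7))/(-2 - 3*(-7)))*(-137) = ((1 + 21)*(4 + 21)/(-2 + 21))*(-137) = (22*25/19)*(-137) = ((1/19)*22*25)*(-137) = (550/19)*(-137) = -75350/19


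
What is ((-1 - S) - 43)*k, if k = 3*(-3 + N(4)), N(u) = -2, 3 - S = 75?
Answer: -420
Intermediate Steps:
S = -72 (S = 3 - 1*75 = 3 - 75 = -72)
k = -15 (k = 3*(-3 - 2) = 3*(-5) = -15)
((-1 - S) - 43)*k = ((-1 - 1*(-72)) - 43)*(-15) = ((-1 + 72) - 43)*(-15) = (71 - 43)*(-15) = 28*(-15) = -420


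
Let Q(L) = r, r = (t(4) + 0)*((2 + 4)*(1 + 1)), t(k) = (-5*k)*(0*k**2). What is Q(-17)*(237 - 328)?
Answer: 0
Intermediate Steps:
t(k) = 0 (t(k) = -5*k*0 = 0)
r = 0 (r = (0 + 0)*((2 + 4)*(1 + 1)) = 0*(6*2) = 0*12 = 0)
Q(L) = 0
Q(-17)*(237 - 328) = 0*(237 - 328) = 0*(-91) = 0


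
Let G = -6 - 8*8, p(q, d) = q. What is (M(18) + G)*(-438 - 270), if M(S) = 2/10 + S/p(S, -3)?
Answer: 243552/5 ≈ 48710.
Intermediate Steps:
G = -70 (G = -6 - 64 = -70)
M(S) = 6/5 (M(S) = 2/10 + S/S = 2*(⅒) + 1 = ⅕ + 1 = 6/5)
(M(18) + G)*(-438 - 270) = (6/5 - 70)*(-438 - 270) = -344/5*(-708) = 243552/5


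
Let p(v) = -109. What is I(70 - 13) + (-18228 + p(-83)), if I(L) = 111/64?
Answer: -1173457/64 ≈ -18335.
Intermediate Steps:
I(L) = 111/64 (I(L) = 111*(1/64) = 111/64)
I(70 - 13) + (-18228 + p(-83)) = 111/64 + (-18228 - 109) = 111/64 - 18337 = -1173457/64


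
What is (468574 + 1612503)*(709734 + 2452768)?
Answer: 6581410174654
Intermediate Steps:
(468574 + 1612503)*(709734 + 2452768) = 2081077*3162502 = 6581410174654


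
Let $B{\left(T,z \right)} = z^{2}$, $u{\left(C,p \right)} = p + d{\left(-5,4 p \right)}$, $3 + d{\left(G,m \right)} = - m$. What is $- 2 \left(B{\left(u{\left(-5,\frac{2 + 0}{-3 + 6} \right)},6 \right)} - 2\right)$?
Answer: $-68$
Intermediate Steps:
$d{\left(G,m \right)} = -3 - m$
$u{\left(C,p \right)} = -3 - 3 p$ ($u{\left(C,p \right)} = p - \left(3 + 4 p\right) = -3 - 3 p$)
$- 2 \left(B{\left(u{\left(-5,\frac{2 + 0}{-3 + 6} \right)},6 \right)} - 2\right) = - 2 \left(6^{2} - 2\right) = - 2 \left(36 - 2\right) = \left(-2\right) 34 = -68$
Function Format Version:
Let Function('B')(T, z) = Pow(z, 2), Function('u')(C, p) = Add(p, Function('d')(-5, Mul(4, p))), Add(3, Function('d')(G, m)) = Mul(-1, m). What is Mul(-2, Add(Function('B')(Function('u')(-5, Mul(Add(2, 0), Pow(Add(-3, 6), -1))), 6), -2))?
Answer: -68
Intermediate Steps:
Function('d')(G, m) = Add(-3, Mul(-1, m))
Function('u')(C, p) = Add(-3, Mul(-3, p)) (Function('u')(C, p) = Add(p, Add(-3, Mul(-1, Mul(4, p)))) = Add(p, Add(-3, Mul(-4, p))) = Add(-3, Mul(-3, p)))
Mul(-2, Add(Function('B')(Function('u')(-5, Mul(Add(2, 0), Pow(Add(-3, 6), -1))), 6), -2)) = Mul(-2, Add(Pow(6, 2), -2)) = Mul(-2, Add(36, -2)) = Mul(-2, 34) = -68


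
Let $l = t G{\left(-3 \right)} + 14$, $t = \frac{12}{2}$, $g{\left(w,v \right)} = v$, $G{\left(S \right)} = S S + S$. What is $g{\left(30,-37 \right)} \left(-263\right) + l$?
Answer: $9781$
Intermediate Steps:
$G{\left(S \right)} = S + S^{2}$ ($G{\left(S \right)} = S^{2} + S = S + S^{2}$)
$t = 6$ ($t = 12 \cdot \frac{1}{2} = 6$)
$l = 50$ ($l = 6 \left(- 3 \left(1 - 3\right)\right) + 14 = 6 \left(\left(-3\right) \left(-2\right)\right) + 14 = 6 \cdot 6 + 14 = 36 + 14 = 50$)
$g{\left(30,-37 \right)} \left(-263\right) + l = \left(-37\right) \left(-263\right) + 50 = 9731 + 50 = 9781$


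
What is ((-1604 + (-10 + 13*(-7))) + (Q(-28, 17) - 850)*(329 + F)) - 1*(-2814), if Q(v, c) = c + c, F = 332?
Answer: -538267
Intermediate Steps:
Q(v, c) = 2*c
((-1604 + (-10 + 13*(-7))) + (Q(-28, 17) - 850)*(329 + F)) - 1*(-2814) = ((-1604 + (-10 + 13*(-7))) + (2*17 - 850)*(329 + 332)) - 1*(-2814) = ((-1604 + (-10 - 91)) + (34 - 850)*661) + 2814 = ((-1604 - 101) - 816*661) + 2814 = (-1705 - 539376) + 2814 = -541081 + 2814 = -538267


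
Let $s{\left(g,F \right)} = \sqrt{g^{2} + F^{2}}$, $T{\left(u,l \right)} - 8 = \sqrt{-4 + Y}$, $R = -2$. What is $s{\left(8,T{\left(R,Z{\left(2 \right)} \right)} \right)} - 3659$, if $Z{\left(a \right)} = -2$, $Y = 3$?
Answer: $-3659 + \sqrt{127 + 16 i} \approx -3647.7 + 0.70849 i$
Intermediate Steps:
$T{\left(u,l \right)} = 8 + i$ ($T{\left(u,l \right)} = 8 + \sqrt{-4 + 3} = 8 + \sqrt{-1} = 8 + i$)
$s{\left(g,F \right)} = \sqrt{F^{2} + g^{2}}$
$s{\left(8,T{\left(R,Z{\left(2 \right)} \right)} \right)} - 3659 = \sqrt{\left(8 + i\right)^{2} + 8^{2}} - 3659 = \sqrt{\left(8 + i\right)^{2} + 64} - 3659 = \sqrt{64 + \left(8 + i\right)^{2}} - 3659 = -3659 + \sqrt{64 + \left(8 + i\right)^{2}}$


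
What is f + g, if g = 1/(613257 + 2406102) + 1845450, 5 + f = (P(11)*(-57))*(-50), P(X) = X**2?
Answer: 6613286920906/3019359 ≈ 2.1903e+6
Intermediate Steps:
f = 344845 (f = -5 + (11**2*(-57))*(-50) = -5 + (121*(-57))*(-50) = -5 - 6897*(-50) = -5 + 344850 = 344845)
g = 5572076066551/3019359 (g = 1/3019359 + 1845450 = 5572076066551/3019359 ≈ 1.8455e+6)
f + g = 344845 + 5572076066551/3019359 = 6613286920906/3019359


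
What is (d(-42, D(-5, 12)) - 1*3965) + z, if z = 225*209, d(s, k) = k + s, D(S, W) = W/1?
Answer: 43030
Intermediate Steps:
D(S, W) = W (D(S, W) = W*1 = W)
z = 47025
(d(-42, D(-5, 12)) - 1*3965) + z = ((12 - 42) - 1*3965) + 47025 = (-30 - 3965) + 47025 = -3995 + 47025 = 43030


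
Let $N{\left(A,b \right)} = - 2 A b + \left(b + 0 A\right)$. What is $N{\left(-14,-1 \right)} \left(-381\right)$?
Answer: $11049$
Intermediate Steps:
$N{\left(A,b \right)} = b - 2 A b$ ($N{\left(A,b \right)} = - 2 A b + \left(b + 0\right) = - 2 A b + b = b - 2 A b$)
$N{\left(-14,-1 \right)} \left(-381\right) = - (1 - -28) \left(-381\right) = - (1 + 28) \left(-381\right) = \left(-1\right) 29 \left(-381\right) = \left(-29\right) \left(-381\right) = 11049$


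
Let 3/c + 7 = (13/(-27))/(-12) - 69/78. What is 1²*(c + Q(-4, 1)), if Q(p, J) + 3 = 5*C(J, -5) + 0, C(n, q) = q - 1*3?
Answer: -1433399/33041 ≈ -43.382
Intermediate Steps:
C(n, q) = -3 + q (C(n, q) = q - 3 = -3 + q)
Q(p, J) = -43 (Q(p, J) = -3 + (5*(-3 - 5) + 0) = -3 + (5*(-8) + 0) = -3 + (-40 + 0) = -3 - 40 = -43)
c = -12636/33041 (c = 3/(-7 + ((13/(-27))/(-12) - 69/78)) = 3/(-7 + ((13*(-1/27))*(-1/12) - 69*1/78)) = 3/(-7 + (-13/27*(-1/12) - 23/26)) = 3/(-7 + (13/324 - 23/26)) = 3/(-7 - 3557/4212) = 3/(-33041/4212) = 3*(-4212/33041) = -12636/33041 ≈ -0.38243)
1²*(c + Q(-4, 1)) = 1²*(-12636/33041 - 43) = 1*(-1433399/33041) = -1433399/33041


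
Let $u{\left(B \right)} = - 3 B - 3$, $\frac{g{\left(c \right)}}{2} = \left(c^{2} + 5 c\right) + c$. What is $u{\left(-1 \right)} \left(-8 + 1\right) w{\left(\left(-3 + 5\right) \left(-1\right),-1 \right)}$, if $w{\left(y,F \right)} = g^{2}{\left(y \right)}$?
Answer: $0$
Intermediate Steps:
$g{\left(c \right)} = 2 c^{2} + 12 c$ ($g{\left(c \right)} = 2 \left(\left(c^{2} + 5 c\right) + c\right) = 2 \left(c^{2} + 6 c\right) = 2 c^{2} + 12 c$)
$w{\left(y,F \right)} = 4 y^{2} \left(6 + y\right)^{2}$ ($w{\left(y,F \right)} = \left(2 y \left(6 + y\right)\right)^{2} = 4 y^{2} \left(6 + y\right)^{2}$)
$u{\left(B \right)} = -3 - 3 B$
$u{\left(-1 \right)} \left(-8 + 1\right) w{\left(\left(-3 + 5\right) \left(-1\right),-1 \right)} = \left(-3 - -3\right) \left(-8 + 1\right) 4 \left(\left(-3 + 5\right) \left(-1\right)\right)^{2} \left(6 + \left(-3 + 5\right) \left(-1\right)\right)^{2} = \left(-3 + 3\right) \left(-7\right) 4 \left(2 \left(-1\right)\right)^{2} \left(6 + 2 \left(-1\right)\right)^{2} = 0 \left(-7\right) 4 \left(-2\right)^{2} \left(6 - 2\right)^{2} = 0 \cdot 4 \cdot 4 \cdot 4^{2} = 0 \cdot 4 \cdot 4 \cdot 16 = 0 \cdot 256 = 0$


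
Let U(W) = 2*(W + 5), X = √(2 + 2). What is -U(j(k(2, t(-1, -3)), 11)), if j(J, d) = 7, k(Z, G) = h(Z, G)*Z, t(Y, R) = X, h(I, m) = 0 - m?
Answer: -24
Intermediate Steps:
h(I, m) = -m
X = 2 (X = √4 = 2)
t(Y, R) = 2
k(Z, G) = -G*Z (k(Z, G) = (-G)*Z = -G*Z)
U(W) = 10 + 2*W (U(W) = 2*(5 + W) = 10 + 2*W)
-U(j(k(2, t(-1, -3)), 11)) = -(10 + 2*7) = -(10 + 14) = -1*24 = -24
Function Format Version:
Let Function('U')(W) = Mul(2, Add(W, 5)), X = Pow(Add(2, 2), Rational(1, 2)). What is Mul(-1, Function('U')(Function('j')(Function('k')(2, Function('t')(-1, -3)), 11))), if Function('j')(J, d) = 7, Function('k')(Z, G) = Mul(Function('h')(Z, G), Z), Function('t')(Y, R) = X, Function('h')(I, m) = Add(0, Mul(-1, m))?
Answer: -24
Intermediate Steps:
Function('h')(I, m) = Mul(-1, m)
X = 2 (X = Pow(4, Rational(1, 2)) = 2)
Function('t')(Y, R) = 2
Function('k')(Z, G) = Mul(-1, G, Z) (Function('k')(Z, G) = Mul(Mul(-1, G), Z) = Mul(-1, G, Z))
Function('U')(W) = Add(10, Mul(2, W)) (Function('U')(W) = Mul(2, Add(5, W)) = Add(10, Mul(2, W)))
Mul(-1, Function('U')(Function('j')(Function('k')(2, Function('t')(-1, -3)), 11))) = Mul(-1, Add(10, Mul(2, 7))) = Mul(-1, Add(10, 14)) = Mul(-1, 24) = -24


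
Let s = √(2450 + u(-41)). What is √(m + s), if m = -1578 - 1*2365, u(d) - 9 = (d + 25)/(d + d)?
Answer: √(-6628183 + 123*√459323)/41 ≈ 62.397*I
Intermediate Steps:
u(d) = 9 + (25 + d)/(2*d) (u(d) = 9 + (d + 25)/(d + d) = 9 + (25 + d)/((2*d)) = 9 + (25 + d)*(1/(2*d)) = 9 + (25 + d)/(2*d))
m = -3943 (m = -1578 - 2365 = -3943)
s = 3*√459323/41 (s = √(2450 + (½)*(25 + 19*(-41))/(-41)) = √(2450 + (½)*(-1/41)*(25 - 779)) = √(2450 + (½)*(-1/41)*(-754)) = √(2450 + 377/41) = √(100827/41) = 3*√459323/41 ≈ 49.590)
√(m + s) = √(-3943 + 3*√459323/41)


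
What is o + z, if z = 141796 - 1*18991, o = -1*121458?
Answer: 1347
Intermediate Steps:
o = -121458
z = 122805 (z = 141796 - 18991 = 122805)
o + z = -121458 + 122805 = 1347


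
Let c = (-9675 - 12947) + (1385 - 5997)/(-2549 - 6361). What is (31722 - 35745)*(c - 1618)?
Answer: 16090047206/165 ≈ 9.7515e+7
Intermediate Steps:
c = -100778704/4455 (c = -22622 - 4612/(-8910) = -22622 - 4612*(-1/8910) = -22622 + 2306/4455 = -100778704/4455 ≈ -22621.)
(31722 - 35745)*(c - 1618) = (31722 - 35745)*(-100778704/4455 - 1618) = -4023*(-107986894/4455) = 16090047206/165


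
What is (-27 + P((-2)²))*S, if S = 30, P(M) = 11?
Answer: -480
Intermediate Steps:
(-27 + P((-2)²))*S = (-27 + 11)*30 = -16*30 = -480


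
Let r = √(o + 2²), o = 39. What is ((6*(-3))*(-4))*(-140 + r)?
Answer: -10080 + 72*√43 ≈ -9607.9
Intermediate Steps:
r = √43 (r = √(39 + 2²) = √(39 + 4) = √43 ≈ 6.5574)
((6*(-3))*(-4))*(-140 + r) = ((6*(-3))*(-4))*(-140 + √43) = (-18*(-4))*(-140 + √43) = 72*(-140 + √43) = -10080 + 72*√43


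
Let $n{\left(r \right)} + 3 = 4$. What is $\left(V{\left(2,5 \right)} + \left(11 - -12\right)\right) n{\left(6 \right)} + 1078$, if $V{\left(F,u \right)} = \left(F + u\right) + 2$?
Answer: $1110$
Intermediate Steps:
$n{\left(r \right)} = 1$ ($n{\left(r \right)} = -3 + 4 = 1$)
$V{\left(F,u \right)} = 2 + F + u$
$\left(V{\left(2,5 \right)} + \left(11 - -12\right)\right) n{\left(6 \right)} + 1078 = \left(\left(2 + 2 + 5\right) + \left(11 - -12\right)\right) 1 + 1078 = \left(9 + \left(11 + 12\right)\right) 1 + 1078 = \left(9 + 23\right) 1 + 1078 = 32 \cdot 1 + 1078 = 32 + 1078 = 1110$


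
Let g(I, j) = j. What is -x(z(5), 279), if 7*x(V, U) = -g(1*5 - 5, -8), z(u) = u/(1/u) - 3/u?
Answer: -8/7 ≈ -1.1429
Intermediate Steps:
z(u) = u² - 3/u (z(u) = u*u - 3/u = u² - 3/u)
x(V, U) = 8/7 (x(V, U) = (-1*(-8))/7 = (⅐)*8 = 8/7)
-x(z(5), 279) = -1*8/7 = -8/7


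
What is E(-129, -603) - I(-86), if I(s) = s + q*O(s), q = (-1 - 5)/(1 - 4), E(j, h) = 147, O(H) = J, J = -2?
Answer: 237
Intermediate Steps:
O(H) = -2
q = 2 (q = -6/(-3) = -6*(-1/3) = 2)
I(s) = -4 + s (I(s) = s + 2*(-2) = s - 4 = -4 + s)
E(-129, -603) - I(-86) = 147 - (-4 - 86) = 147 - 1*(-90) = 147 + 90 = 237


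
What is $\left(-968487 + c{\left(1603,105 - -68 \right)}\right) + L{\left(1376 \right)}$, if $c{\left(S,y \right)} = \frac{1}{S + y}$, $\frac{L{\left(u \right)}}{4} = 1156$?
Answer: $- \frac{1711820687}{1776} \approx -9.6386 \cdot 10^{5}$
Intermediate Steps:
$L{\left(u \right)} = 4624$ ($L{\left(u \right)} = 4 \cdot 1156 = 4624$)
$\left(-968487 + c{\left(1603,105 - -68 \right)}\right) + L{\left(1376 \right)} = \left(-968487 + \frac{1}{1603 + \left(105 - -68\right)}\right) + 4624 = \left(-968487 + \frac{1}{1603 + \left(105 + 68\right)}\right) + 4624 = \left(-968487 + \frac{1}{1603 + 173}\right) + 4624 = \left(-968487 + \frac{1}{1776}\right) + 4624 = - \frac{1720032911}{1776} + 4624 = - \frac{1711820687}{1776}$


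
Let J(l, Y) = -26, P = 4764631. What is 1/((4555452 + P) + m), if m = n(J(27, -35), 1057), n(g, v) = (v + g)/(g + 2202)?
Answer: 2176/20280501639 ≈ 1.0730e-7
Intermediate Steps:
n(g, v) = (g + v)/(2202 + g)
m = 1031/2176 (m = (-26 + 1057)/(2202 - 26) = 1031/2176 ≈ 0.47380)
1/((4555452 + P) + m) = 1/((4555452 + 4764631) + 1031/2176) = 1/(9320083 + 1031/2176) = 1/(20280501639/2176) = 2176/20280501639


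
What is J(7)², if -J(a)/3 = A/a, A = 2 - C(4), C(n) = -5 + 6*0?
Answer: 9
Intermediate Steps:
C(n) = -5 (C(n) = -5 + 0 = -5)
A = 7 (A = 2 - 1*(-5) = 2 + 5 = 7)
J(a) = -21/a
J(7)² = (-21/7)² = (-21*⅐)² = (-3)² = 9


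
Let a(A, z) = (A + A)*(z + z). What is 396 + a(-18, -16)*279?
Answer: 321804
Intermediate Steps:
a(A, z) = 4*A*z (a(A, z) = (2*A)*(2*z) = 4*A*z)
396 + a(-18, -16)*279 = 396 + (4*(-18)*(-16))*279 = 396 + 1152*279 = 396 + 321408 = 321804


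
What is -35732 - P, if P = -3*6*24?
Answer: -35300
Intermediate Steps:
P = -432 (P = -18*24 = -432)
-35732 - P = -35732 - 1*(-432) = -35732 + 432 = -35300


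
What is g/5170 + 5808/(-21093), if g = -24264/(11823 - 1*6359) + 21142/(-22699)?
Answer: -155761145401683/563553393872590 ≈ -0.27639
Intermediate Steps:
g = -83286053/15503417 (g = -24264/(11823 - 6359) + 21142*(-1/22699) = -24264/5464 - 21142/22699 = -24264*1/5464 - 21142/22699 = -3033/683 - 21142/22699 = -83286053/15503417 ≈ -5.3721)
g/5170 + 5808/(-21093) = -83286053/15503417/5170 + 5808/(-21093) = -83286053/15503417*1/5170 + 5808*(-1/21093) = -83286053/80152665890 - 1936/7031 = -155761145401683/563553393872590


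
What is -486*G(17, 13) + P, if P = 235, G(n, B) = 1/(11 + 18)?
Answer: 6329/29 ≈ 218.24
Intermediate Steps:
G(n, B) = 1/29
-486*G(17, 13) + P = -486*1/29 + 235 = -486/29 + 235 = 6329/29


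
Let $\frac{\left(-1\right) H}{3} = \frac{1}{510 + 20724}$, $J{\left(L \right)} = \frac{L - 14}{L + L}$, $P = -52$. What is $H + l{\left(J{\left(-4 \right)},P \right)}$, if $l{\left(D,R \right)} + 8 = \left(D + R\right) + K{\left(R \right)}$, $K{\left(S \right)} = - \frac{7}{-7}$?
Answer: $- \frac{803355}{14156} \approx -56.75$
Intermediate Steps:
$K{\left(S \right)} = 1$ ($K{\left(S \right)} = \left(-7\right) \left(- \frac{1}{7}\right) = 1$)
$J{\left(L \right)} = \frac{-14 + L}{2 L}$
$l{\left(D,R \right)} = -7 + D + R$ ($l{\left(D,R \right)} = -8 + \left(\left(D + R\right) + 1\right) = -8 + \left(1 + D + R\right) = -7 + D + R$)
$H = - \frac{1}{7078}$ ($H = - \frac{3}{510 + 20724} = - \frac{3}{21234} = \left(-3\right) \frac{1}{21234} = - \frac{1}{7078} \approx -0.00014128$)
$H + l{\left(J{\left(-4 \right)},P \right)} = - \frac{1}{7078} - \left(59 - \frac{-14 - 4}{2 \left(-4\right)}\right) = - \frac{1}{7078} - \left(59 - \frac{9}{4}\right) = - \frac{1}{7078} - \frac{227}{4} = - \frac{803355}{14156}$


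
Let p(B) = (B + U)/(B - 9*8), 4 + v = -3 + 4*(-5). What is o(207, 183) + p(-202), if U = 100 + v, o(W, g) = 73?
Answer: 20131/274 ≈ 73.471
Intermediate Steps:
v = -27 (v = -4 + (-3 + 4*(-5)) = -4 + (-3 - 20) = -4 - 23 = -27)
U = 73 (U = 100 - 27 = 73)
p(B) = (73 + B)/(-72 + B) (p(B) = (B + 73)/(B - 9*8) = (73 + B)/(B - 72) = (73 + B)/(-72 + B))
o(207, 183) + p(-202) = 73 + (73 - 202)/(-72 - 202) = 73 - 129/(-274) = 73 - 1/274*(-129) = 73 + 129/274 = 20131/274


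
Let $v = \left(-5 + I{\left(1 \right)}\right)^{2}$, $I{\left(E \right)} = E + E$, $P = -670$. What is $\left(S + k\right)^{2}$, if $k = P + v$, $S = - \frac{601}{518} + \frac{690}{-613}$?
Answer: $\frac{44359018158261249}{100827841156} \approx 4.3995 \cdot 10^{5}$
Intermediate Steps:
$I{\left(E \right)} = 2 E$
$v = 9$ ($v = \left(-5 + 2 \cdot 1\right)^{2} = \left(-5 + 2\right)^{2} = \left(-3\right)^{2} = 9$)
$S = - \frac{725833}{317534}$ ($S = \left(-601\right) \frac{1}{518} + 690 \left(- \frac{1}{613}\right) = - \frac{601}{518} - \frac{690}{613} = - \frac{725833}{317534} \approx -2.2858$)
$k = -661$ ($k = -670 + 9 = -661$)
$\left(S + k\right)^{2} = \left(- \frac{725833}{317534} - 661\right)^{2} = \left(- \frac{210615807}{317534}\right)^{2} = \frac{44359018158261249}{100827841156}$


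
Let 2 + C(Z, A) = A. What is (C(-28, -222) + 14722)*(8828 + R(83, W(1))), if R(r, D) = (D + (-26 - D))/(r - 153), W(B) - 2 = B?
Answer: 4479780514/35 ≈ 1.2799e+8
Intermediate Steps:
C(Z, A) = -2 + A
W(B) = 2 + B
R(r, D) = -26/(-153 + r)
(C(-28, -222) + 14722)*(8828 + R(83, W(1))) = ((-2 - 222) + 14722)*(8828 - 26/(-153 + 83)) = (-224 + 14722)*(8828 - 26/(-70)) = 14498*(8828 - 26*(-1/70)) = 14498*(8828 + 13/35) = 14498*(308993/35) = 4479780514/35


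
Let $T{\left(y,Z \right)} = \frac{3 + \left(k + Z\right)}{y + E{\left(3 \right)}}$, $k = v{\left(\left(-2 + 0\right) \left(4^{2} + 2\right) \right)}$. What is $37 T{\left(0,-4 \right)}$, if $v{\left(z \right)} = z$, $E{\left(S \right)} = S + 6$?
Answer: $- \frac{1369}{9} \approx -152.11$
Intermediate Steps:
$E{\left(S \right)} = 6 + S$
$k = -36$ ($k = \left(-2 + 0\right) \left(4^{2} + 2\right) = - 2 \left(16 + 2\right) = \left(-2\right) 18 = -36$)
$T{\left(y,Z \right)} = \frac{-33 + Z}{9 + y}$ ($T{\left(y,Z \right)} = \frac{3 + \left(-36 + Z\right)}{y + \left(6 + 3\right)} = \frac{-33 + Z}{y + 9} = \frac{-33 + Z}{9 + y}$)
$37 T{\left(0,-4 \right)} = 37 \frac{-33 - 4}{9 + 0} = 37 \cdot \frac{1}{9} \left(-37\right) = 37 \left(- \frac{37}{9}\right) = - \frac{1369}{9}$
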